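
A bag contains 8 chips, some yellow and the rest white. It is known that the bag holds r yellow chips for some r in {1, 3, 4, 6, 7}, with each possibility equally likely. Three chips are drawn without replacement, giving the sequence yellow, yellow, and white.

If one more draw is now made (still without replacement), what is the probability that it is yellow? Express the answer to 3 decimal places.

Compute the likelihood of the observed sequence for each case: P(data | r = 1) = (1/8)(0/7) = 0; P(data | r = 3) = (3/8)(2/7)(5/6) = 5/56; P(data | r = 4) = (4/8)(3/7)(4/6) = 1/7; P(data | r = 6) = (6/8)(5/7)(2/6) = 5/28; P(data | r = 7) = (7/8)(6/7)(1/6) = 1/8.
The prior-weighted likelihoods are 1/5 · 0 = 0, 1/5 · 5/56 = 1/56, 1/5 · 1/7 = 1/35, 1/5 · 5/28 = 1/28, 1/5 · 1/8 = 1/40; summing to 3/28.
Normalising, the posterior is P(r = 1 | data) = 0, P(r = 3 | data) = 1/6, P(r = 4 | data) = 4/15, P(r = 6 | data) = 1/3, P(r = 7 | data) = 7/30.
So P(yellow next | data) = Σ P(yellow next | H) P(H | data) = (1/5)(1/6) + (2/5)(4/15) + (4/5)(1/3) + (1)(7/30) = 16/25.

0.640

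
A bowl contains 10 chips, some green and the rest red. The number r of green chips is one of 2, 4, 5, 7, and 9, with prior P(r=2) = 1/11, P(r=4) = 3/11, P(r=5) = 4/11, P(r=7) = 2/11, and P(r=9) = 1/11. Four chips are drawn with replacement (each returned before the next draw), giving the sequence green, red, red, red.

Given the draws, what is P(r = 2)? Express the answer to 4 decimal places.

0.1575

For each hypothesis, P(data | H) works out to: P(data | r = 2) = (2/10)(8/10)(8/10)(8/10) = 0.1024; P(data | r = 4) = (4/10)(6/10)(6/10)(6/10) = 0.0864; P(data | r = 5) = (5/10)(5/10)(5/10)(5/10) = 0.0625; P(data | r = 7) = (7/10)(3/10)(3/10)(3/10) = 0.0189; P(data | r = 9) = (9/10)(1/10)(1/10)(1/10) = 0.0009.
Weighting by the prior gives 1/11 · 0.1024 = 0.0093091, 3/11 · 0.0864 = 0.023564, 4/11 · 0.0625 = 0.022727, 2/11 · 0.0189 = 0.0034364, 1/11 · 0.0009 = 8.1818e-05; with total 0.059118.
Therefore the posterior P(r = 2 | data) = (0.0093091) / (0.059118) = 0.15747.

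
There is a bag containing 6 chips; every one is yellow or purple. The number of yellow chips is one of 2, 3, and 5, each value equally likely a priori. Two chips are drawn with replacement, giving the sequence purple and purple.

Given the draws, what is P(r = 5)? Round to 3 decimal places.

For each hypothesis, P(data | H) works out to: P(data | r = 2) = (4/6)(4/6) = 4/9; P(data | r = 3) = (3/6)(3/6) = 1/4; P(data | r = 5) = (1/6)(1/6) = 1/36.
Weighting by the prior gives 1/3 · 4/9 = 4/27, 1/3 · 1/4 = 1/12, 1/3 · 1/36 = 1/108; summing to 13/54.
By Bayes' rule, P(r = 5 | data) = (1/108) / (13/54) = 1/26.

0.038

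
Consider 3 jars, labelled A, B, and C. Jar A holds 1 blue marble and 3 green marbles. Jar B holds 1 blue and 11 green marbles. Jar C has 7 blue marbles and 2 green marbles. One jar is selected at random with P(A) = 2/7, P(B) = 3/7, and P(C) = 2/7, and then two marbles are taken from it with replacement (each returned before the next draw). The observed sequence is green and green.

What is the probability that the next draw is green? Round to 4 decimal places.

0.8483

Under each hypothesis, the probability of the observed sequence is: P(data | jar A) = (3/4)(3/4) = 0.5625; P(data | jar B) = (11/12)(11/12) = 0.84028; P(data | jar C) = (2/9)(2/9) = 0.049383.
Weighting by the prior gives 2/7 · 0.5625 = 0.16071, 3/7 · 0.84028 = 0.36012, 2/7 · 0.049383 = 0.014109; with total 0.53494.
The posterior is then P(jar A | data) = 0.30043, P(jar B | data) = 0.67319, P(jar C | data) = 0.026375.
The predictive probability is P(green next | data) = (3/4)(0.30043) + (11/12)(0.67319) + (2/9)(0.026375) = 0.84828.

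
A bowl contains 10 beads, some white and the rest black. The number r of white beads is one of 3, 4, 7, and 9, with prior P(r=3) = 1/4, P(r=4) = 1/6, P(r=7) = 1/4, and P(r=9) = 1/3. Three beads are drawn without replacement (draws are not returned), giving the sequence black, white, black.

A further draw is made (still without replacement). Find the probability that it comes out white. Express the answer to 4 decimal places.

0.4286

The likelihood of the observed sequence under each hypothesis: P(data | r = 3) = (7/10)(3/9)(6/8) = 7/40; P(data | r = 4) = (6/10)(4/9)(5/8) = 1/6; P(data | r = 7) = (3/10)(7/9)(2/8) = 7/120; P(data | r = 9) = (1/10)(9/9)(0/8) = 0.
The prior-weighted likelihoods are 1/4 · 7/40 = 7/160, 1/6 · 1/6 = 1/36, 1/4 · 7/120 = 7/480, 1/3 · 0 = 0; summing to 31/360.
Normalising, the posterior is P(r = 3 | data) = 63/124, P(r = 4 | data) = 10/31, P(r = 7 | data) = 21/124, P(r = 9 | data) = 0.
So P(white next | data) = Σ P(white next | H) P(H | data) = (2/7)(63/124) + (3/7)(10/31) + (6/7)(21/124) = 3/7.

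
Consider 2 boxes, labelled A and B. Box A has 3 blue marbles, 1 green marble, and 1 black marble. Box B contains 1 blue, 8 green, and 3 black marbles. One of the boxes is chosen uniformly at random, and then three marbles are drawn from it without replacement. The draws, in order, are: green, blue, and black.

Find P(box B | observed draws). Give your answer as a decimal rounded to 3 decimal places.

Under each hypothesis, the probability of the observed sequence is: P(data | box A) = (1/5)(3/4)(1/3) = 1/20; P(data | box B) = (8/12)(1/11)(3/10) = 1/55.
Weighting by the prior gives 1/2 · 1/20 = 1/40, 1/2 · 1/55 = 1/110; these sum to 3/88.
So P(box B | data) = (1/110) / (3/88) = 4/15.

0.267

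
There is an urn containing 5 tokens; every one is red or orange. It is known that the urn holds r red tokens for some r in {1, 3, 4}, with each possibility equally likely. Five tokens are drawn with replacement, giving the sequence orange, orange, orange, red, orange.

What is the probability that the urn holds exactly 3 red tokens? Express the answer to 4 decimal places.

The likelihood of the observed sequence under each hypothesis: P(data | r = 1) = (4/5)(4/5)(4/5)(1/5)(4/5) = 0.08192; P(data | r = 3) = (2/5)(2/5)(2/5)(3/5)(2/5) = 0.01536; P(data | r = 4) = (1/5)(1/5)(1/5)(4/5)(1/5) = 0.00128.
Multiplying each by its prior: 1/3 · 0.08192 = 0.027307, 1/3 · 0.01536 = 0.00512, 1/3 · 0.00128 = 0.00042667; with total 0.032853.
So P(r = 3 | data) = (0.00512) / (0.032853) = 0.15584.

0.1558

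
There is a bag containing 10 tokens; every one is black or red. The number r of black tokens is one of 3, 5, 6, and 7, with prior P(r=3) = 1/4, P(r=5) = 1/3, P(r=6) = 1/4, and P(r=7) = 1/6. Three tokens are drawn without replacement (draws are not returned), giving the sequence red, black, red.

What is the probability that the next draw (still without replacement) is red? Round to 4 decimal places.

0.4779

Under each hypothesis, the probability of the observed sequence is: P(data | r = 3) = (7/10)(3/9)(6/8) = 0.175; P(data | r = 5) = (5/10)(5/9)(4/8) = 0.13889; P(data | r = 6) = (4/10)(6/9)(3/8) = 0.1; P(data | r = 7) = (3/10)(7/9)(2/8) = 0.058333.
Weighting by the prior gives 1/4 · 0.175 = 0.04375, 1/3 · 0.13889 = 0.046296, 1/4 · 0.1 = 0.025, 1/6 · 0.058333 = 0.0097222; these sum to 0.12477.
The posterior is then P(r = 3 | data) = 0.35065, P(r = 5 | data) = 0.37106, P(r = 6 | data) = 0.20037, P(r = 7 | data) = 0.077922.
Averaging over the posterior, P(red next | data) = (5/7)(0.35065) + (3/7)(0.37106) + (2/7)(0.20037) + (1/7)(0.077922) = 0.47787.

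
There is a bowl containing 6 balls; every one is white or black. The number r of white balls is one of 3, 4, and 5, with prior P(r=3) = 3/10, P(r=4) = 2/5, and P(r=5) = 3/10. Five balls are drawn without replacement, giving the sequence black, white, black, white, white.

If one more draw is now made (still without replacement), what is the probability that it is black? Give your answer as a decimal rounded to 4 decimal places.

0.3600

Compute the likelihood of the observed sequence for each case: P(data | r = 3) = (3/6)(3/5)(2/4)(2/3)(1/2) = 1/20; P(data | r = 4) = (2/6)(4/5)(1/4)(3/3)(2/2) = 1/15; P(data | r = 5) = (1/6)(5/5)(0/4) = 0.
The prior-weighted likelihoods are 3/10 · 1/20 = 3/200, 2/5 · 1/15 = 2/75, 3/10 · 0 = 0; with total 1/24.
Normalising, the posterior is P(r = 3 | data) = 9/25, P(r = 4 | data) = 16/25, P(r = 5 | data) = 0.
So P(black next | data) = Σ P(black next | H) P(H | data) = (1)(9/25) + (0)(16/25) = 9/25.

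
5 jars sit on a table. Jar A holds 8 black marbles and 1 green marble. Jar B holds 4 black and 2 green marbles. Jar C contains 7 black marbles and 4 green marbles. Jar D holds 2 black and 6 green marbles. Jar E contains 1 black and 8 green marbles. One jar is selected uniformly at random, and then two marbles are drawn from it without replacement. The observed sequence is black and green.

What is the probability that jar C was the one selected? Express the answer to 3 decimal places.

0.266

For each hypothesis, P(data | H) works out to: P(data | jar A) = (8/9)(1/8) = 0.11111; P(data | jar B) = (4/6)(2/5) = 0.26667; P(data | jar C) = (7/11)(4/10) = 0.25455; P(data | jar D) = (2/8)(6/7) = 0.21429; P(data | jar E) = (1/9)(8/8) = 0.11111.
The prior-weighted likelihoods are 1/5 · 0.11111 = 0.022222, 1/5 · 0.26667 = 0.053333, 1/5 · 0.25455 = 0.050909, 1/5 · 0.21429 = 0.042857, 1/5 · 0.11111 = 0.022222; summing to 0.19154.
By Bayes' rule, P(jar C | data) = (0.050909) / (0.19154) = 0.26578.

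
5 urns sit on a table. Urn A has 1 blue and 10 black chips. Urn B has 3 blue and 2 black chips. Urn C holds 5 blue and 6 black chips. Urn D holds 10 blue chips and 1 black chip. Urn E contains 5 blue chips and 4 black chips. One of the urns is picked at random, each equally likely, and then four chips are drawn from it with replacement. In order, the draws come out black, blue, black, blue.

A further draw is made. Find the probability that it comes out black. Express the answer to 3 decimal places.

Compute the likelihood of the observed sequence for each case: P(data | urn A) = (10/11)(1/11)(10/11)(1/11) = 0.0068301; P(data | urn B) = (2/5)(3/5)(2/5)(3/5) = 0.0576; P(data | urn C) = (6/11)(5/11)(6/11)(5/11) = 0.061471; P(data | urn D) = (1/11)(10/11)(1/11)(10/11) = 0.0068301; P(data | urn E) = (4/9)(5/9)(4/9)(5/9) = 0.060966.
Multiplying each by its prior: 1/5 · 0.0068301 = 0.001366, 1/5 · 0.0576 = 0.01152, 1/5 · 0.061471 = 0.012294, 1/5 · 0.0068301 = 0.001366, 1/5 · 0.060966 = 0.012193; summing to 0.03874.
Normalising, the posterior is P(urn A | data) = 0.035262, P(urn B | data) = 0.29737, P(urn C | data) = 0.31736, P(urn D | data) = 0.035262, P(urn E | data) = 0.31475.
Averaging over the posterior, P(black next | data) = (10/11)(0.035262) + (2/5)(0.29737) + (6/11)(0.31736) + (1/11)(0.035262) + (4/9)(0.31475) = 0.4672.

0.467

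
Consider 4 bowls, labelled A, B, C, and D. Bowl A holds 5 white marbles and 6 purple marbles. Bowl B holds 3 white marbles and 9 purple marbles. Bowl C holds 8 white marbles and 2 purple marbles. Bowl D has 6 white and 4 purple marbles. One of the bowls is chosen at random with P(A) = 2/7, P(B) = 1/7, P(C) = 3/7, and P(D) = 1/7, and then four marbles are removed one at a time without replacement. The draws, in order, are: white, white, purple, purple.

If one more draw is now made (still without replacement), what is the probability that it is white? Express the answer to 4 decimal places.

0.5637

For each hypothesis, P(data | H) works out to: P(data | bowl A) = (5/11)(4/10)(6/9)(5/8) = 0.075758; P(data | bowl B) = (3/12)(2/11)(9/10)(8/9) = 0.036364; P(data | bowl C) = (8/10)(7/9)(2/8)(1/7) = 0.022222; P(data | bowl D) = (6/10)(5/9)(4/8)(3/7) = 0.071429.
Weighting by the prior gives 2/7 · 0.075758 = 0.021645, 1/7 · 0.036364 = 0.0051948, 3/7 · 0.022222 = 0.0095238, 1/7 · 0.071429 = 0.010204; summing to 0.046568.
Normalising, the posterior is P(bowl A | data) = 0.46481, P(bowl B | data) = 0.11155, P(bowl C | data) = 0.20452, P(bowl D | data) = 0.21912.
Averaging over the posterior, P(white next | data) = (3/7)(0.46481) + (1/8)(0.11155) + (1)(0.20452) + (2/3)(0.21912) = 0.56375.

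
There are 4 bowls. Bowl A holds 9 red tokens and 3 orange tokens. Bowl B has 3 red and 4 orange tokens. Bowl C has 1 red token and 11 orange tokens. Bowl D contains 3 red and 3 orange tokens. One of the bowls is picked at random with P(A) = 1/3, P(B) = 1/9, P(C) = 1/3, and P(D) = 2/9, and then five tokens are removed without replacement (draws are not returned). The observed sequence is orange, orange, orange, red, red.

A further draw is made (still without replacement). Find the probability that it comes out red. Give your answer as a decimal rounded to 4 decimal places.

0.8327

Under each hypothesis, the probability of the observed sequence is: P(data | bowl A) = (3/12)(2/11)(1/10)(9/9)(8/8) = 0.0045455; P(data | bowl B) = (4/7)(3/6)(2/5)(3/4)(2/3) = 0.057143; P(data | bowl C) = (11/12)(10/11)(9/10)(1/9)(0/8) = 0; P(data | bowl D) = (3/6)(2/5)(1/4)(3/3)(2/2) = 0.05.
Weighting by the prior gives 1/3 · 0.0045455 = 0.0015152, 1/9 · 0.057143 = 0.0063492, 1/3 · 0 = 0, 2/9 · 0.05 = 0.011111; these sum to 0.018975.
Normalising, the posterior is P(bowl A | data) = 0.079848, P(bowl B | data) = 0.3346, P(bowl C | data) = 0, P(bowl D | data) = 0.58555.
So P(red next | data) = Σ P(red next | H) P(H | data) = (1)(0.079848) + (1/2)(0.3346) + (1)(0.58555) = 0.8327.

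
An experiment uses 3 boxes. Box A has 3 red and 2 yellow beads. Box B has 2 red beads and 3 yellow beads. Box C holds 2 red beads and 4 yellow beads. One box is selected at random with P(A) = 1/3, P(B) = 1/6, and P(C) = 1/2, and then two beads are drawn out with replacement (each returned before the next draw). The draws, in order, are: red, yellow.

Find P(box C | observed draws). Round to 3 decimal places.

Compute the likelihood of the observed sequence for each case: P(data | box A) = (3/5)(2/5) = 6/25; P(data | box B) = (2/5)(3/5) = 6/25; P(data | box C) = (2/6)(4/6) = 2/9.
The prior-weighted likelihoods are 1/3 · 6/25 = 2/25, 1/6 · 6/25 = 1/25, 1/2 · 2/9 = 1/9; these sum to 52/225.
By Bayes' rule, P(box C | data) = (1/9) / (52/225) = 25/52.

0.481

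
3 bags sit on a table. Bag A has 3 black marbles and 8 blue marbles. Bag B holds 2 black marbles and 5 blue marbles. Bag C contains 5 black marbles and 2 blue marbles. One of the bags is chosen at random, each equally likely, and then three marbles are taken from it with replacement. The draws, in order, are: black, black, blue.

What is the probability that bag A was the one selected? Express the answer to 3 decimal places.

Under each hypothesis, the probability of the observed sequence is: P(data | bag A) = (3/11)(3/11)(8/11) = 0.054095; P(data | bag B) = (2/7)(2/7)(5/7) = 0.058309; P(data | bag C) = (5/7)(5/7)(2/7) = 0.14577.
Multiplying each by its prior: 1/3 · 0.054095 = 0.018032, 1/3 · 0.058309 = 0.019436, 1/3 · 0.14577 = 0.048591; with total 0.086059.
Therefore the posterior P(bag A | data) = (0.018032) / (0.086059) = 0.20953.

0.210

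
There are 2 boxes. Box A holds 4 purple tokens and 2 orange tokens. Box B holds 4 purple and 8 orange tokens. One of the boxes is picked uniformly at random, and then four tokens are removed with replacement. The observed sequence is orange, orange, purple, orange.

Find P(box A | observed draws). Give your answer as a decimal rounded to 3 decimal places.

Compute the likelihood of the observed sequence for each case: P(data | box A) = (2/6)(2/6)(4/6)(2/6) = 2/81; P(data | box B) = (8/12)(8/12)(4/12)(8/12) = 8/81.
The prior-weighted likelihoods are 1/2 · 2/81 = 1/81, 1/2 · 8/81 = 4/81; with total 5/81.
So P(box A | data) = (1/81) / (5/81) = 1/5.

0.200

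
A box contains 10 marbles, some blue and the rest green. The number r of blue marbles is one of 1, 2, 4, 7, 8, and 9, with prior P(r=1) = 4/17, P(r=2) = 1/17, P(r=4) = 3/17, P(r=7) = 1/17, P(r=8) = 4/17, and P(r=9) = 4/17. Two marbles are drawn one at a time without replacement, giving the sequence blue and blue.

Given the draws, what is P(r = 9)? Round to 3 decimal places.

The likelihood of the observed sequence under each hypothesis: P(data | r = 1) = (1/10)(0/9) = 0; P(data | r = 2) = (2/10)(1/9) = 1/45; P(data | r = 4) = (4/10)(3/9) = 2/15; P(data | r = 7) = (7/10)(6/9) = 7/15; P(data | r = 8) = (8/10)(7/9) = 28/45; P(data | r = 9) = (9/10)(8/9) = 4/5.
Weighting by the prior gives 4/17 · 0 = 0, 1/17 · 1/45 = 1/765, 3/17 · 2/15 = 2/85, 1/17 · 7/15 = 7/255, 4/17 · 28/45 = 112/765, 4/17 · 4/5 = 16/85; summing to 296/765.
So P(r = 9 | data) = (16/85) / (296/765) = 18/37.

0.486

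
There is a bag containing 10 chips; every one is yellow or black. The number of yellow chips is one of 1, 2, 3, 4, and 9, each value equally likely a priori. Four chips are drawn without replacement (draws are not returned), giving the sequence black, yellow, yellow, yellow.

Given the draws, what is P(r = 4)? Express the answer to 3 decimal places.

For each hypothesis, P(data | H) works out to: P(data | r = 1) = (9/10)(1/9)(0/8) = 0; P(data | r = 2) = (8/10)(2/9)(1/8)(0/7) = 0; P(data | r = 3) = (7/10)(3/9)(2/8)(1/7) = 1/120; P(data | r = 4) = (6/10)(4/9)(3/8)(2/7) = 1/35; P(data | r = 9) = (1/10)(9/9)(8/8)(7/7) = 1/10.
Weighting by the prior gives 1/5 · 0 = 0, 1/5 · 0 = 0, 1/5 · 1/120 = 1/600, 1/5 · 1/35 = 1/175, 1/5 · 1/10 = 1/50; these sum to 23/840.
Therefore the posterior P(r = 4 | data) = (1/175) / (23/840) = 24/115.

0.209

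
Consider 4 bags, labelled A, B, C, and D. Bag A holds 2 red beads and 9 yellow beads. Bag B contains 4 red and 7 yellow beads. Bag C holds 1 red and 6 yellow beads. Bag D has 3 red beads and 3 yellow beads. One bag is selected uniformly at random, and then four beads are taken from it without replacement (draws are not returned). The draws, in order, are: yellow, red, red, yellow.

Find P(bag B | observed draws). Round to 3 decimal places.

For each hypothesis, P(data | H) works out to: P(data | bag A) = (9/11)(2/10)(1/9)(8/8) = 1/55; P(data | bag B) = (7/11)(4/10)(3/9)(6/8) = 7/110; P(data | bag C) = (6/7)(1/6)(0/5) = 0; P(data | bag D) = (3/6)(3/5)(2/4)(2/3) = 1/10.
Multiplying each by its prior: 1/4 · 1/55 = 1/220, 1/4 · 7/110 = 7/440, 1/4 · 0 = 0, 1/4 · 1/10 = 1/40; summing to 1/22.
By Bayes' rule, P(bag B | data) = (7/440) / (1/22) = 7/20.

0.350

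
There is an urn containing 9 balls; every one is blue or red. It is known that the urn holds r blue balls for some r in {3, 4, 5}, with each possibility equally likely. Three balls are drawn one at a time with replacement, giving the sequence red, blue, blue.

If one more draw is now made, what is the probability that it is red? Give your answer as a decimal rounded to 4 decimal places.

0.5337

For each hypothesis, P(data | H) works out to: P(data | r = 3) = (6/9)(3/9)(3/9) = 0.074074; P(data | r = 4) = (5/9)(4/9)(4/9) = 0.10974; P(data | r = 5) = (4/9)(5/9)(5/9) = 0.13717.
The prior-weighted likelihoods are 1/3 · 0.074074 = 0.024691, 1/3 · 0.10974 = 0.03658, 1/3 · 0.13717 = 0.045725; these sum to 0.107.
Dividing through by the total gives posterior P(r = 3 | data) = 0.23077, P(r = 4 | data) = 0.34188, P(r = 5 | data) = 0.42735.
Averaging over the posterior, P(red next | data) = (2/3)(0.23077) + (5/9)(0.34188) + (4/9)(0.42735) = 0.53371.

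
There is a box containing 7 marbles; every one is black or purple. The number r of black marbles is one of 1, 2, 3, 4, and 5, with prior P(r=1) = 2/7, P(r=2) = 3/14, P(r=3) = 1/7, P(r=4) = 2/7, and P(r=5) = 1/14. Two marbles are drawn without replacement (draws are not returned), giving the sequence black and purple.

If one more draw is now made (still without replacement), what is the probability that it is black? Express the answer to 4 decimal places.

The likelihood of the observed sequence under each hypothesis: P(data | r = 1) = (1/7)(6/6) = 1/7; P(data | r = 2) = (2/7)(5/6) = 5/21; P(data | r = 3) = (3/7)(4/6) = 2/7; P(data | r = 4) = (4/7)(3/6) = 2/7; P(data | r = 5) = (5/7)(2/6) = 5/21.
Weighting by the prior gives 2/7 · 1/7 = 2/49, 3/14 · 5/21 = 5/98, 1/7 · 2/7 = 2/49, 2/7 · 2/7 = 4/49, 1/14 · 5/21 = 5/294; summing to 34/147.
Dividing through by the total gives posterior P(r = 1 | data) = 3/17, P(r = 2 | data) = 15/68, P(r = 3 | data) = 3/17, P(r = 4 | data) = 6/17, P(r = 5 | data) = 5/68.
The predictive probability is P(black next | data) = (0)(3/17) + (1/5)(15/68) + (2/5)(3/17) + (3/5)(6/17) + (4/5)(5/68) = 131/340.

0.3853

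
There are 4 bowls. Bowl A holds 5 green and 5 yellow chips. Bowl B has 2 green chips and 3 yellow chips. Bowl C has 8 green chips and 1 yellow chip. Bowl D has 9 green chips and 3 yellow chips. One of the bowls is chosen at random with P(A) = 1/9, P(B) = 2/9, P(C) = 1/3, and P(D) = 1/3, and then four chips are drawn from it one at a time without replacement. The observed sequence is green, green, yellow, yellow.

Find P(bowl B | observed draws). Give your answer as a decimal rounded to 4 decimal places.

Under each hypothesis, the probability of the observed sequence is: P(data | bowl A) = (5/10)(4/9)(5/8)(4/7) = 0.079365; P(data | bowl B) = (2/5)(1/4)(3/3)(2/2) = 0.1; P(data | bowl C) = (8/9)(7/8)(1/7)(0/6) = 0; P(data | bowl D) = (9/12)(8/11)(3/10)(2/9) = 0.036364.
The prior-weighted likelihoods are 1/9 · 0.079365 = 0.0088183, 2/9 · 0.1 = 0.022222, 1/3 · 0 = 0, 1/3 · 0.036364 = 0.012121; with total 0.043162.
By Bayes' rule, P(bowl B | data) = (0.022222) / (0.043162) = 0.51486.

0.5149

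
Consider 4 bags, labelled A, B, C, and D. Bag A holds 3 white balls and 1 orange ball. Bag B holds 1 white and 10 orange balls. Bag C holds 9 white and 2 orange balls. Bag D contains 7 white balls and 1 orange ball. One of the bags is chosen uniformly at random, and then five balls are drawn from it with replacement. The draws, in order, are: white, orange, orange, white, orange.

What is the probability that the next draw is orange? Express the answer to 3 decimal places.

0.427

For each hypothesis, P(data | H) works out to: P(data | bag A) = (3/4)(1/4)(1/4)(3/4)(1/4) = 0.0087891; P(data | bag B) = (1/11)(10/11)(10/11)(1/11)(10/11) = 0.0062092; P(data | bag C) = (9/11)(2/11)(2/11)(9/11)(2/11) = 0.0040236; P(data | bag D) = (7/8)(1/8)(1/8)(7/8)(1/8) = 0.0014954.
Multiplying each by its prior: 1/4 · 0.0087891 = 0.0021973, 1/4 · 0.0062092 = 0.0015523, 1/4 · 0.0040236 = 0.0010059, 1/4 · 0.0014954 = 0.00037384; summing to 0.0051293.
Dividing through by the total gives posterior P(bag A | data) = 0.42838, P(bag B | data) = 0.30263, P(bag C | data) = 0.19611, P(bag D | data) = 0.072883.
The predictive probability is P(orange next | data) = (1/4)(0.42838) + (10/11)(0.30263) + (2/11)(0.19611) + (1/8)(0.072883) = 0.42698.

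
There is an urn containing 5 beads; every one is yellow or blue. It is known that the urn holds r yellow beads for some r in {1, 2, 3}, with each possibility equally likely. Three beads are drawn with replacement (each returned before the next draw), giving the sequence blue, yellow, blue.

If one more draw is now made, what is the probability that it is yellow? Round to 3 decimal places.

The likelihood of the observed sequence under each hypothesis: P(data | r = 1) = (4/5)(1/5)(4/5) = 16/125; P(data | r = 2) = (3/5)(2/5)(3/5) = 18/125; P(data | r = 3) = (2/5)(3/5)(2/5) = 12/125.
The prior-weighted likelihoods are 1/3 · 16/125 = 16/375, 1/3 · 18/125 = 6/125, 1/3 · 12/125 = 4/125; these sum to 46/375.
Normalising, the posterior is P(r = 1 | data) = 8/23, P(r = 2 | data) = 9/23, P(r = 3 | data) = 6/23.
Averaging over the posterior, P(yellow next | data) = (1/5)(8/23) + (2/5)(9/23) + (3/5)(6/23) = 44/115.

0.383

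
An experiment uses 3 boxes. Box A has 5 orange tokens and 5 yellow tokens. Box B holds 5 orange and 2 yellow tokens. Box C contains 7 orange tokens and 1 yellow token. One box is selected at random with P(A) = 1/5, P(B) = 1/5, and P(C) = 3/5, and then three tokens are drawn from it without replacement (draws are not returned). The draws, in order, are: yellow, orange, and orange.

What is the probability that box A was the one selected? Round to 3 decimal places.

For each hypothesis, P(data | H) works out to: P(data | box A) = (5/10)(5/9)(4/8) = 5/36; P(data | box B) = (2/7)(5/6)(4/5) = 4/21; P(data | box C) = (1/8)(7/7)(6/6) = 1/8.
Multiplying each by its prior: 1/5 · 5/36 = 1/36, 1/5 · 4/21 = 4/105, 3/5 · 1/8 = 3/40; these sum to 71/504.
Hence P(box A | data) = (1/36) / (71/504) = 14/71.

0.197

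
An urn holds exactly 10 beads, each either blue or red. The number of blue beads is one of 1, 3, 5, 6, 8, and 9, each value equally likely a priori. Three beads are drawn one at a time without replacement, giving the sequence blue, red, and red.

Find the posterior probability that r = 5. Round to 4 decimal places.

0.2591

The likelihood of the observed sequence under each hypothesis: P(data | r = 1) = (1/10)(9/9)(8/8) = 0.1; P(data | r = 3) = (3/10)(7/9)(6/8) = 0.175; P(data | r = 5) = (5/10)(5/9)(4/8) = 0.13889; P(data | r = 6) = (6/10)(4/9)(3/8) = 0.1; P(data | r = 8) = (8/10)(2/9)(1/8) = 0.022222; P(data | r = 9) = (9/10)(1/9)(0/8) = 0.
The prior-weighted likelihoods are 1/6 · 0.1 = 0.016667, 1/6 · 0.175 = 0.029167, 1/6 · 0.13889 = 0.023148, 1/6 · 0.1 = 0.016667, 1/6 · 0.022222 = 0.0037037, 1/6 · 0 = 0; summing to 0.089352.
Therefore the posterior P(r = 5 | data) = (0.023148) / (0.089352) = 0.25907.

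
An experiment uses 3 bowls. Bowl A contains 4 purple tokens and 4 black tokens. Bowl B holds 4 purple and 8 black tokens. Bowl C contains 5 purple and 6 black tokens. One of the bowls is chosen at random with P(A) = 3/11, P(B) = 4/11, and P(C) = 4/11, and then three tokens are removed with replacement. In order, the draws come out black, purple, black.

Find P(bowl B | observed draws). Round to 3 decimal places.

The likelihood of the observed sequence under each hypothesis: P(data | bowl A) = (4/8)(4/8)(4/8) = 0.125; P(data | bowl B) = (8/12)(4/12)(8/12) = 0.14815; P(data | bowl C) = (6/11)(5/11)(6/11) = 0.13524.
Multiplying each by its prior: 3/11 · 0.125 = 0.034091, 4/11 · 0.14815 = 0.053872, 4/11 · 0.13524 = 0.049177; with total 0.13714.
So P(bowl B | data) = (0.053872) / (0.13714) = 0.39283.

0.393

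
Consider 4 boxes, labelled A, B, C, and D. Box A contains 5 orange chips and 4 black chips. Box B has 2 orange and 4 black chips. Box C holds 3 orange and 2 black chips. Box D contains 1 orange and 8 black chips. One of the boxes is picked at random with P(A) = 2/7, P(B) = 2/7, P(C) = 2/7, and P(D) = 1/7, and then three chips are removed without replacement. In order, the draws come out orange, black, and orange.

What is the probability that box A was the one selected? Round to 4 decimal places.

0.3731

For each hypothesis, P(data | H) works out to: P(data | box A) = (5/9)(4/8)(4/7) = 0.15873; P(data | box B) = (2/6)(4/5)(1/4) = 0.066667; P(data | box C) = (3/5)(2/4)(2/3) = 0.2; P(data | box D) = (1/9)(8/8)(0/7) = 0.
Weighting by the prior gives 2/7 · 0.15873 = 0.045351, 2/7 · 0.066667 = 0.019048, 2/7 · 0.2 = 0.057143, 1/7 · 0 = 0; these sum to 0.12154.
So P(box A | data) = (0.045351) / (0.12154) = 0.37313.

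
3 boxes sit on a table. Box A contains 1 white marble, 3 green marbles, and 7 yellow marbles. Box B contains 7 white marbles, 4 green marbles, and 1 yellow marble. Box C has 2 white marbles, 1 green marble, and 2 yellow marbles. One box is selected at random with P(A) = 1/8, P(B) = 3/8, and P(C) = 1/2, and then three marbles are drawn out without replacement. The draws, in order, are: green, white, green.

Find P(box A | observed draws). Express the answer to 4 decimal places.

0.0308

Compute the likelihood of the observed sequence for each case: P(data | box A) = (3/11)(1/10)(2/9) = 0.0060606; P(data | box B) = (4/12)(7/11)(3/10) = 0.063636; P(data | box C) = (1/5)(2/4)(0/3) = 0.
The prior-weighted likelihoods are 1/8 · 0.0060606 = 0.00075758, 3/8 · 0.063636 = 0.023864, 1/2 · 0 = 0; with total 0.024621.
So P(box A | data) = (0.00075758) / (0.024621) = 0.030769.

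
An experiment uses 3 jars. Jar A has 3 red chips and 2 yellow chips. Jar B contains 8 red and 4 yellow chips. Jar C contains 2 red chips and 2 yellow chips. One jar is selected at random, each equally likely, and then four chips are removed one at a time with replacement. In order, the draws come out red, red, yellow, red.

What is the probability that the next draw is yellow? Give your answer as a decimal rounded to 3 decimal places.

0.399

Compute the likelihood of the observed sequence for each case: P(data | jar A) = (3/5)(3/5)(2/5)(3/5) = 0.0864; P(data | jar B) = (8/12)(8/12)(4/12)(8/12) = 0.098765; P(data | jar C) = (2/4)(2/4)(2/4)(2/4) = 0.0625.
The prior-weighted likelihoods are 1/3 · 0.0864 = 0.0288, 1/3 · 0.098765 = 0.032922, 1/3 · 0.0625 = 0.020833; summing to 0.082555.
Normalising, the posterior is P(jar A | data) = 0.34886, P(jar B | data) = 0.39879, P(jar C | data) = 0.25236.
Averaging over the posterior, P(yellow next | data) = (2/5)(0.34886) + (1/3)(0.39879) + (1/2)(0.25236) = 0.39865.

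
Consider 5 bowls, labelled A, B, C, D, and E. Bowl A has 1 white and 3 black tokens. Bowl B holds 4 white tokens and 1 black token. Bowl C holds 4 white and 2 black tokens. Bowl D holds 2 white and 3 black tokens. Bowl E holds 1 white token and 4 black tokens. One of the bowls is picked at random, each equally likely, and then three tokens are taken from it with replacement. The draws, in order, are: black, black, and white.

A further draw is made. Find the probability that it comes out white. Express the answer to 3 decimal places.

Compute the likelihood of the observed sequence for each case: P(data | bowl A) = (3/4)(3/4)(1/4) = 0.14062; P(data | bowl B) = (1/5)(1/5)(4/5) = 0.032; P(data | bowl C) = (2/6)(2/6)(4/6) = 0.074074; P(data | bowl D) = (3/5)(3/5)(2/5) = 0.144; P(data | bowl E) = (4/5)(4/5)(1/5) = 0.128.
Multiplying each by its prior: 1/5 · 0.14062 = 0.028125, 1/5 · 0.032 = 0.0064, 1/5 · 0.074074 = 0.014815, 1/5 · 0.144 = 0.0288, 1/5 · 0.128 = 0.0256; summing to 0.10374.
The posterior is then P(bowl A | data) = 0.27111, P(bowl B | data) = 0.061693, P(bowl C | data) = 0.14281, P(bowl D | data) = 0.27762, P(bowl E | data) = 0.24677.
The predictive probability is P(white next | data) = (1/4)(0.27111) + (4/5)(0.061693) + (2/3)(0.14281) + (2/5)(0.27762) + (1/5)(0.24677) = 0.37274.

0.373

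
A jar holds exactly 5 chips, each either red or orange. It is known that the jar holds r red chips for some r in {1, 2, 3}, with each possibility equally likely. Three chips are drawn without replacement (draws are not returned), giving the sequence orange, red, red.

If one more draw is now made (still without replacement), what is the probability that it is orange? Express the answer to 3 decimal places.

0.667

Under each hypothesis, the probability of the observed sequence is: P(data | r = 1) = (4/5)(1/4)(0/3) = 0; P(data | r = 2) = (3/5)(2/4)(1/3) = 1/10; P(data | r = 3) = (2/5)(3/4)(2/3) = 1/5.
The prior-weighted likelihoods are 1/3 · 0 = 0, 1/3 · 1/10 = 1/30, 1/3 · 1/5 = 1/15; with total 1/10.
Dividing through by the total gives posterior P(r = 1 | data) = 0, P(r = 2 | data) = 1/3, P(r = 3 | data) = 2/3.
The predictive probability is P(orange next | data) = (1)(1/3) + (1/2)(2/3) = 2/3.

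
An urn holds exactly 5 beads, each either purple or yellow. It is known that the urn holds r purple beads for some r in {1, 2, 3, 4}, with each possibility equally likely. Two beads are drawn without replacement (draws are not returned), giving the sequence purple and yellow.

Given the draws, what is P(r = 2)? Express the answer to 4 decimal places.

0.3000

For each hypothesis, P(data | H) works out to: P(data | r = 1) = (1/5)(4/4) = 1/5; P(data | r = 2) = (2/5)(3/4) = 3/10; P(data | r = 3) = (3/5)(2/4) = 3/10; P(data | r = 4) = (4/5)(1/4) = 1/5.
The prior-weighted likelihoods are 1/4 · 1/5 = 1/20, 1/4 · 3/10 = 3/40, 1/4 · 3/10 = 3/40, 1/4 · 1/5 = 1/20; summing to 1/4.
By Bayes' rule, P(r = 2 | data) = (3/40) / (1/4) = 3/10.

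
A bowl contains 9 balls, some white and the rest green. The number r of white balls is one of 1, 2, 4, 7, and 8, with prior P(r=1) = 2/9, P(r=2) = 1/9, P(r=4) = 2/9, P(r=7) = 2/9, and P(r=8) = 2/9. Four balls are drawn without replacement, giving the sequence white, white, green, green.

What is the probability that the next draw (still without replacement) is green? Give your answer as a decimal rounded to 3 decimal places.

0.508

Compute the likelihood of the observed sequence for each case: P(data | r = 1) = (1/9)(0/8) = 0; P(data | r = 2) = (2/9)(1/8)(7/7)(6/6) = 0.027778; P(data | r = 4) = (4/9)(3/8)(5/7)(4/6) = 0.079365; P(data | r = 7) = (7/9)(6/8)(2/7)(1/6) = 0.027778; P(data | r = 8) = (8/9)(7/8)(1/7)(0/6) = 0.
The prior-weighted likelihoods are 2/9 · 0 = 0, 1/9 · 0.027778 = 0.0030864, 2/9 · 0.079365 = 0.017637, 2/9 · 0.027778 = 0.0061728, 2/9 · 0 = 0; with total 0.026896.
The posterior is then P(r = 1 | data) = 0, P(r = 2 | data) = 0.11475, P(r = 4 | data) = 0.65574, P(r = 7 | data) = 0.22951, P(r = 8 | data) = 0.
Averaging over the posterior, P(green next | data) = (1)(0.11475) + (3/5)(0.65574) + (0)(0.22951) = 0.5082.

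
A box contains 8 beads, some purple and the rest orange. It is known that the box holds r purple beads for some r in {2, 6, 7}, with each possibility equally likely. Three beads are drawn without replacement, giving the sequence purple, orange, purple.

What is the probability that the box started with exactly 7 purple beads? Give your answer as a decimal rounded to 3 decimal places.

0.368

The likelihood of the observed sequence under each hypothesis: P(data | r = 2) = (2/8)(6/7)(1/6) = 1/28; P(data | r = 6) = (6/8)(2/7)(5/6) = 5/28; P(data | r = 7) = (7/8)(1/7)(6/6) = 1/8.
Multiplying each by its prior: 1/3 · 1/28 = 1/84, 1/3 · 5/28 = 5/84, 1/3 · 1/8 = 1/24; with total 19/168.
Hence P(r = 7 | data) = (1/24) / (19/168) = 7/19.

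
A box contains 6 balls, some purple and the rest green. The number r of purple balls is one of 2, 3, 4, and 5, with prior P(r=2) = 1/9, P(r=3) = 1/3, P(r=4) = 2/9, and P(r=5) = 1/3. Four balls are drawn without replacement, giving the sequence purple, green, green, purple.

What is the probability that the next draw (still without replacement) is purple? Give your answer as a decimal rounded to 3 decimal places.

Under each hypothesis, the probability of the observed sequence is: P(data | r = 2) = (2/6)(4/5)(3/4)(1/3) = 1/15; P(data | r = 3) = (3/6)(3/5)(2/4)(2/3) = 1/10; P(data | r = 4) = (4/6)(2/5)(1/4)(3/3) = 1/15; P(data | r = 5) = (5/6)(1/5)(0/4) = 0.
Weighting by the prior gives 1/9 · 1/15 = 1/135, 1/3 · 1/10 = 1/30, 2/9 · 1/15 = 2/135, 1/3 · 0 = 0; summing to 1/18.
The posterior is then P(r = 2 | data) = 2/15, P(r = 3 | data) = 3/5, P(r = 4 | data) = 4/15, P(r = 5 | data) = 0.
So P(purple next | data) = Σ P(purple next | H) P(H | data) = (0)(2/15) + (1/2)(3/5) + (1)(4/15) = 17/30.

0.567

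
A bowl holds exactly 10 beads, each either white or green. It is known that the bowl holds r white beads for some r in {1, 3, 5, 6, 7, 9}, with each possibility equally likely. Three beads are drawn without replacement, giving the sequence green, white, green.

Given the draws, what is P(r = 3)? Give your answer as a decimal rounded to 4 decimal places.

0.3058

Under each hypothesis, the probability of the observed sequence is: P(data | r = 1) = (9/10)(1/9)(8/8) = 0.1; P(data | r = 3) = (7/10)(3/9)(6/8) = 0.175; P(data | r = 5) = (5/10)(5/9)(4/8) = 0.13889; P(data | r = 6) = (4/10)(6/9)(3/8) = 0.1; P(data | r = 7) = (3/10)(7/9)(2/8) = 0.058333; P(data | r = 9) = (1/10)(9/9)(0/8) = 0.
The prior-weighted likelihoods are 1/6 · 0.1 = 0.016667, 1/6 · 0.175 = 0.029167, 1/6 · 0.13889 = 0.023148, 1/6 · 0.1 = 0.016667, 1/6 · 0.058333 = 0.0097222, 1/6 · 0 = 0; with total 0.09537.
So P(r = 3 | data) = (0.029167) / (0.09537) = 0.30583.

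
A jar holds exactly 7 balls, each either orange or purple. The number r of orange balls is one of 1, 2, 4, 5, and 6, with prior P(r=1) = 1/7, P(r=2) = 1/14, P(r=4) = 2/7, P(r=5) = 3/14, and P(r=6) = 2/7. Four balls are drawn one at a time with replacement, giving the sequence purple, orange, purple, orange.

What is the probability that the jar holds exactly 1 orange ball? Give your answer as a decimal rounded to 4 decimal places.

0.0604

Under each hypothesis, the probability of the observed sequence is: P(data | r = 1) = (6/7)(1/7)(6/7)(1/7) = 0.014994; P(data | r = 2) = (5/7)(2/7)(5/7)(2/7) = 0.041649; P(data | r = 4) = (3/7)(4/7)(3/7)(4/7) = 0.059975; P(data | r = 5) = (2/7)(5/7)(2/7)(5/7) = 0.041649; P(data | r = 6) = (1/7)(6/7)(1/7)(6/7) = 0.014994.
Weighting by the prior gives 1/7 · 0.014994 = 0.002142, 1/14 · 0.041649 = 0.002975, 2/7 · 0.059975 = 0.017136, 3/14 · 0.041649 = 0.0089249, 2/7 · 0.014994 = 0.0042839; summing to 0.035461.
By Bayes' rule, P(r = 1 | data) = (0.002142) / (0.035461) = 0.060403.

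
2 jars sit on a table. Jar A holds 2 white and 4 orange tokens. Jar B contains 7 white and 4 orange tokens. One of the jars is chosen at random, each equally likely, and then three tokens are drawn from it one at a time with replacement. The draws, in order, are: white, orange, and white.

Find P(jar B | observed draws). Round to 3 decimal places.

0.665

For each hypothesis, P(data | H) works out to: P(data | jar A) = (2/6)(4/6)(2/6) = 0.074074; P(data | jar B) = (7/11)(4/11)(7/11) = 0.14726.
Weighting by the prior gives 1/2 · 0.074074 = 0.037037, 1/2 · 0.14726 = 0.073629; summing to 0.11067.
So P(jar B | data) = (0.073629) / (0.11067) = 0.66533.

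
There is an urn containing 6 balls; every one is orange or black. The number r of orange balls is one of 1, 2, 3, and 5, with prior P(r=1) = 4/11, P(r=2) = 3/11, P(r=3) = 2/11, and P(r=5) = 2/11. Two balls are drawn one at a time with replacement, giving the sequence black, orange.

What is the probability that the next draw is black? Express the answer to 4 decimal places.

Under each hypothesis, the probability of the observed sequence is: P(data | r = 1) = (5/6)(1/6) = 5/36; P(data | r = 2) = (4/6)(2/6) = 2/9; P(data | r = 3) = (3/6)(3/6) = 1/4; P(data | r = 5) = (1/6)(5/6) = 5/36.
The prior-weighted likelihoods are 4/11 · 5/36 = 5/99, 3/11 · 2/9 = 2/33, 2/11 · 1/4 = 1/22, 2/11 · 5/36 = 5/198; summing to 2/11.
Normalising, the posterior is P(r = 1 | data) = 5/18, P(r = 2 | data) = 1/3, P(r = 3 | data) = 1/4, P(r = 5 | data) = 5/36.
The predictive probability is P(black next | data) = (5/6)(5/18) + (2/3)(1/3) + (1/2)(1/4) + (1/6)(5/36) = 65/108.

0.6019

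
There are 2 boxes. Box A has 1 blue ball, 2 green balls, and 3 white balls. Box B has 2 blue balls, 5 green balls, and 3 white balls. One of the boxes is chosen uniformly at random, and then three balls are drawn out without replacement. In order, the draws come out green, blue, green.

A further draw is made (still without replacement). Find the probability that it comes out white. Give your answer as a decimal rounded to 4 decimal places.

Under each hypothesis, the probability of the observed sequence is: P(data | box A) = (2/6)(1/5)(1/4) = 1/60; P(data | box B) = (5/10)(2/9)(4/8) = 1/18.
Multiplying each by its prior: 1/2 · 1/60 = 1/120, 1/2 · 1/18 = 1/36; these sum to 13/360.
Dividing through by the total gives posterior P(box A | data) = 3/13, P(box B | data) = 10/13.
So P(white next | data) = Σ P(white next | H) P(H | data) = (1)(3/13) + (3/7)(10/13) = 51/91.

0.5604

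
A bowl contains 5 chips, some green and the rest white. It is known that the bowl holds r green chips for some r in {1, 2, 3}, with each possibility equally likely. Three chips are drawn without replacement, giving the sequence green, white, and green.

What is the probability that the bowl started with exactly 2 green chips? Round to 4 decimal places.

Compute the likelihood of the observed sequence for each case: P(data | r = 1) = (1/5)(4/4)(0/3) = 0; P(data | r = 2) = (2/5)(3/4)(1/3) = 1/10; P(data | r = 3) = (3/5)(2/4)(2/3) = 1/5.
The prior-weighted likelihoods are 1/3 · 0 = 0, 1/3 · 1/10 = 1/30, 1/3 · 1/5 = 1/15; with total 1/10.
Hence P(r = 2 | data) = (1/30) / (1/10) = 1/3.

0.3333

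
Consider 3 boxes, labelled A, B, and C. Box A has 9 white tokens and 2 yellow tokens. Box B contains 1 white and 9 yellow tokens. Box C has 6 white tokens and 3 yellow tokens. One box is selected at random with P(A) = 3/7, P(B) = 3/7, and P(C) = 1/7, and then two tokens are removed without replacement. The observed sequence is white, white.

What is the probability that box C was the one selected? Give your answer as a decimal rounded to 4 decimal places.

The likelihood of the observed sequence under each hypothesis: P(data | box A) = (9/11)(8/10) = 0.65455; P(data | box B) = (1/10)(0/9) = 0; P(data | box C) = (6/9)(5/8) = 0.41667.
Weighting by the prior gives 3/7 · 0.65455 = 0.28052, 3/7 · 0 = 0, 1/7 · 0.41667 = 0.059524; with total 0.34004.
By Bayes' rule, P(box C | data) = (0.059524) / (0.34004) = 0.17505.

0.1750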